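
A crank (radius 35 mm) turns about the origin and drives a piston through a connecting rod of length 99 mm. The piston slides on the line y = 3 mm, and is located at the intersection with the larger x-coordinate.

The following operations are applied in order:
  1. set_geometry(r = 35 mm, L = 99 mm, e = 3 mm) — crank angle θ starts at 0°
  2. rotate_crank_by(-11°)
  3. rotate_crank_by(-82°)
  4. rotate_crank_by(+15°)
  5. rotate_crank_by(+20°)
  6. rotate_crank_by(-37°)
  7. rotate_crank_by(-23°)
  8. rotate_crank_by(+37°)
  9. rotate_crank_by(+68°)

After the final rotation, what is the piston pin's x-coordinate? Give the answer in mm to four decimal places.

set_geometry: r = 35 mm, L = 99 mm, e = 3 mm; θ ← 0°
rotate_crank_by(-11°): θ ← 0° -11° = -11°
rotate_crank_by(-82°): θ ← -11° -82° = -93°
rotate_crank_by(+15°): θ ← -93° +15° = -78°
rotate_crank_by(+20°): θ ← -78° +20° = -58°
rotate_crank_by(-37°): θ ← -58° -37° = -95°
rotate_crank_by(-23°): θ ← -95° -23° = -118°
rotate_crank_by(+37°): θ ← -118° +37° = -81°
rotate_crank_by(+68°): θ ← -81° +68° = -13°
crank pin P = (r cos θ, r sin θ) = (34.102952, -7.873287)
h = r sin θ − e = -7.873287 − 3 = -10.873287
x = r cos θ + √(L² − h²) = 34.102952 + √(9801.0 − 118.2284) = 34.102952 + 98.401075 = 132.504028

132.5040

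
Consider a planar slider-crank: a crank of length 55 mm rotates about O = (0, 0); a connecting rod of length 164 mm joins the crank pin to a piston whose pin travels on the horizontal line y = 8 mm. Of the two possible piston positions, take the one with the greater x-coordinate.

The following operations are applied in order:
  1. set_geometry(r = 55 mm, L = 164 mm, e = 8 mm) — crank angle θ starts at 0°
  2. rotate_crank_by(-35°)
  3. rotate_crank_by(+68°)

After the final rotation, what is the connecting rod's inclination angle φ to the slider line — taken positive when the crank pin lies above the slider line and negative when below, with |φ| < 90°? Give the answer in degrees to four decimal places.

set_geometry: r = 55 mm, L = 164 mm, e = 8 mm; θ ← 0°
rotate_crank_by(-35°): θ ← 0° -35° = -35°
rotate_crank_by(+68°): θ ← -35° +68° = 33°
crank pin P = (r cos θ, r sin θ) = (46.126881, 29.955147)
h = r sin θ − e = 29.955147 − 8 = 21.955147
sin φ = h / L = 21.955147 / 164 = 0.13387285
φ = arcsin(0.13387285) = 7.693447°

7.6934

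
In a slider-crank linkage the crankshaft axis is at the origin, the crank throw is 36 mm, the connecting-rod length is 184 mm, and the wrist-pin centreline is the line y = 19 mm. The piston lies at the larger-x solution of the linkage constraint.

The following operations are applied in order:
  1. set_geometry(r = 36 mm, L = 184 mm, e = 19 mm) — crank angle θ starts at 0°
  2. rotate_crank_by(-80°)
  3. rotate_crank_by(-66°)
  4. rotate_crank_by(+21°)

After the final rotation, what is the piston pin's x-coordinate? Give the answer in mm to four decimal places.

set_geometry: r = 36 mm, L = 184 mm, e = 19 mm; θ ← 0°
rotate_crank_by(-80°): θ ← 0° -80° = -80°
rotate_crank_by(-66°): θ ← -80° -66° = -146°
rotate_crank_by(+21°): θ ← -146° +21° = -125°
crank pin P = (r cos θ, r sin θ) = (-20.648752, -29.489474)
h = r sin θ − e = -29.489474 − 19 = -48.489474
x = r cos θ + √(L² − h²) = -20.648752 + √(33856.0 − 2351.2290) = -20.648752 + 177.495834 = 156.847082

156.8471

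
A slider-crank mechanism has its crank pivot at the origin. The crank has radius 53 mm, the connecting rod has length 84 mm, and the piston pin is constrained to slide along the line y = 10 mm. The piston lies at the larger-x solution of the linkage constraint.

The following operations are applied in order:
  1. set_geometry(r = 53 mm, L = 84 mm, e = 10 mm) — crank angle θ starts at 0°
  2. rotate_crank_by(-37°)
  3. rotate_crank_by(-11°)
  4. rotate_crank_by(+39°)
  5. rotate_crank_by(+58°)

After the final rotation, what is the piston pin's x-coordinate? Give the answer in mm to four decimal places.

113.2315

set_geometry: r = 53 mm, L = 84 mm, e = 10 mm; θ ← 0°
rotate_crank_by(-37°): θ ← 0° -37° = -37°
rotate_crank_by(-11°): θ ← -37° -11° = -48°
rotate_crank_by(+39°): θ ← -48° +39° = -9°
rotate_crank_by(+58°): θ ← -9° +58° = 49°
crank pin P = (r cos θ, r sin θ) = (34.771129, 39.999608)
h = r sin θ − e = 39.999608 − 10 = 29.999608
x = r cos θ + √(L² − h²) = 34.771129 + √(7056.0 − 899.9765) = 34.771129 + 78.460331 = 113.231459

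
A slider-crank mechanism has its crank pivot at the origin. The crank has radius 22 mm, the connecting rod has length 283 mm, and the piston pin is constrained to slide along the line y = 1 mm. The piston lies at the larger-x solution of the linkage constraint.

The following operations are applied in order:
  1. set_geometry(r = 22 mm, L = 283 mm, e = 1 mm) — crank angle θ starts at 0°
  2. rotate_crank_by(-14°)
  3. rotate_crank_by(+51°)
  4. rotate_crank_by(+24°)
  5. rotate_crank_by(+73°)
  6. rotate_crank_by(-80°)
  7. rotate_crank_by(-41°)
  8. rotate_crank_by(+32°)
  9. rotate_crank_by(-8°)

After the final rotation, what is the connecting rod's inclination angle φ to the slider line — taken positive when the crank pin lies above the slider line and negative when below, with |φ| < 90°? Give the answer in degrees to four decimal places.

2.4789

set_geometry: r = 22 mm, L = 283 mm, e = 1 mm; θ ← 0°
rotate_crank_by(-14°): θ ← 0° -14° = -14°
rotate_crank_by(+51°): θ ← -14° +51° = 37°
rotate_crank_by(+24°): θ ← 37° +24° = 61°
rotate_crank_by(+73°): θ ← 61° +73° = 134°
rotate_crank_by(-80°): θ ← 134° -80° = 54°
rotate_crank_by(-41°): θ ← 54° -41° = 13°
rotate_crank_by(+32°): θ ← 13° +32° = 45°
rotate_crank_by(-8°): θ ← 45° -8° = 37°
crank pin P = (r cos θ, r sin θ) = (17.569981, 13.239931)
h = r sin θ − e = 13.239931 − 1 = 12.239931
sin φ = h / L = 12.239931 / 283 = 0.04325064
φ = arcsin(0.04325064) = 2.478852°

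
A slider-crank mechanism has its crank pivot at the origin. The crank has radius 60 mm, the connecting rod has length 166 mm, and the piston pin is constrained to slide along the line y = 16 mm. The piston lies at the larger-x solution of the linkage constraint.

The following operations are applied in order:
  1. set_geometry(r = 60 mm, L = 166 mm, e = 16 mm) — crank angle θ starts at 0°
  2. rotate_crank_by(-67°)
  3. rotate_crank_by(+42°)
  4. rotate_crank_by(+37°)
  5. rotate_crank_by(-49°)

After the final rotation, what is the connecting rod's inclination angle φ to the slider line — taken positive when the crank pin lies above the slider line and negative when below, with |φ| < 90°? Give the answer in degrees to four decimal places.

-18.2950

set_geometry: r = 60 mm, L = 166 mm, e = 16 mm; θ ← 0°
rotate_crank_by(-67°): θ ← 0° -67° = -67°
rotate_crank_by(+42°): θ ← -67° +42° = -25°
rotate_crank_by(+37°): θ ← -25° +37° = 12°
rotate_crank_by(-49°): θ ← 12° -49° = -37°
crank pin P = (r cos θ, r sin θ) = (47.918131, -36.108901)
h = r sin θ − e = -36.108901 − 16 = -52.108901
sin φ = h / L = -52.108901 / 166 = -0.31390904
φ = arcsin(-0.31390904) = -18.294966°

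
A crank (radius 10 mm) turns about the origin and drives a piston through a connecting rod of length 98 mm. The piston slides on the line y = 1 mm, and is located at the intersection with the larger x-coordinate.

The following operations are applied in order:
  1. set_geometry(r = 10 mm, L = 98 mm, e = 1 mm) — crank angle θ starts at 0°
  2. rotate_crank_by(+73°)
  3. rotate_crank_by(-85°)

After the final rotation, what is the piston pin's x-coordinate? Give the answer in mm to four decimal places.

set_geometry: r = 10 mm, L = 98 mm, e = 1 mm; θ ← 0°
rotate_crank_by(+73°): θ ← 0° +73° = 73°
rotate_crank_by(-85°): θ ← 73° -85° = -12°
crank pin P = (r cos θ, r sin θ) = (9.781476, -2.079117)
h = r sin θ − e = -2.079117 − 1 = -3.079117
x = r cos θ + √(L² − h²) = 9.781476 + √(9604.0 − 9.4810) = 9.781476 + 97.951616 = 107.733092

107.7331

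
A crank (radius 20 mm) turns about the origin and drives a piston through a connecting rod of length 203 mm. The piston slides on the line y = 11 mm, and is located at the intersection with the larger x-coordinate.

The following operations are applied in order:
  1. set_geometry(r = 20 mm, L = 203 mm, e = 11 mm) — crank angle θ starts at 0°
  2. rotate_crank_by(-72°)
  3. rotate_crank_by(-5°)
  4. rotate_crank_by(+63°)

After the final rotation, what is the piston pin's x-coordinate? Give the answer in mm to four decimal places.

set_geometry: r = 20 mm, L = 203 mm, e = 11 mm; θ ← 0°
rotate_crank_by(-72°): θ ← 0° -72° = -72°
rotate_crank_by(-5°): θ ← -72° -5° = -77°
rotate_crank_by(+63°): θ ← -77° +63° = -14°
crank pin P = (r cos θ, r sin θ) = (19.405915, -4.838438)
h = r sin θ − e = -4.838438 − 11 = -15.838438
x = r cos θ + √(L² − h²) = 19.405915 + √(41209.0 − 250.8561) = 19.405915 + 202.381185 = 221.787099

221.7871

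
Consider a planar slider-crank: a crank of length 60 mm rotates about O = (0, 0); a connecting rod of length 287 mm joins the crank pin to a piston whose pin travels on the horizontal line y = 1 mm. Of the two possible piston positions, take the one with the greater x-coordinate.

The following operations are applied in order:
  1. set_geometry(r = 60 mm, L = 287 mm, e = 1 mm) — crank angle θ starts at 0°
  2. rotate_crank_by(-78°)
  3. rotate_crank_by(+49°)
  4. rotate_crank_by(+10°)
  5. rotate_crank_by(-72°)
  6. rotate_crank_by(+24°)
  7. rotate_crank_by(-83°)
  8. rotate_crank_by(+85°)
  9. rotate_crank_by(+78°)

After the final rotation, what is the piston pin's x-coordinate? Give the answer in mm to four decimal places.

345.1900

set_geometry: r = 60 mm, L = 287 mm, e = 1 mm; θ ← 0°
rotate_crank_by(-78°): θ ← 0° -78° = -78°
rotate_crank_by(+49°): θ ← -78° +49° = -29°
rotate_crank_by(+10°): θ ← -29° +10° = -19°
rotate_crank_by(-72°): θ ← -19° -72° = -91°
rotate_crank_by(+24°): θ ← -91° +24° = -67°
rotate_crank_by(-83°): θ ← -67° -83° = -150°
rotate_crank_by(+85°): θ ← -150° +85° = -65°
rotate_crank_by(+78°): θ ← -65° +78° = 13°
crank pin P = (r cos θ, r sin θ) = (58.462204, 13.497063)
h = r sin θ − e = 13.497063 − 1 = 12.497063
x = r cos θ + √(L² − h²) = 58.462204 + √(82369.0 − 156.1766) = 58.462204 + 286.727786 = 345.189990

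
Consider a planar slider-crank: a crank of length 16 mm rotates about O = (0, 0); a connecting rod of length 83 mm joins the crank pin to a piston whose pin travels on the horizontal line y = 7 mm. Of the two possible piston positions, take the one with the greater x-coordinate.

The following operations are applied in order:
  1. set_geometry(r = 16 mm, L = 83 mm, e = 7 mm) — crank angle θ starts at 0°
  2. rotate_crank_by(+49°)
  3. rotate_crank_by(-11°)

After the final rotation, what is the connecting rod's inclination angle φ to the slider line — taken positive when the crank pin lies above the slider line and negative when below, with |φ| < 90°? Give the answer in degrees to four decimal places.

1.9682

set_geometry: r = 16 mm, L = 83 mm, e = 7 mm; θ ← 0°
rotate_crank_by(+49°): θ ← 0° +49° = 49°
rotate_crank_by(-11°): θ ← 49° -11° = 38°
crank pin P = (r cos θ, r sin θ) = (12.608172, 9.850584)
h = r sin θ − e = 9.850584 − 7 = 2.850584
sin φ = h / L = 2.850584 / 83 = 0.03434438
φ = arcsin(0.03434438) = 1.968175°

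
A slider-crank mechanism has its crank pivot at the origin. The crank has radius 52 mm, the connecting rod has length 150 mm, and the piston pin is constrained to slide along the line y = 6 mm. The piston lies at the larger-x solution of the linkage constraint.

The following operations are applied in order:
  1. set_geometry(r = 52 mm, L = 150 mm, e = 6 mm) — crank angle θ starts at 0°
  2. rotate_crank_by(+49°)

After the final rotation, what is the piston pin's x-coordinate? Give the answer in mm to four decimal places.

180.3846

set_geometry: r = 52 mm, L = 150 mm, e = 6 mm; θ ← 0°
rotate_crank_by(+49°): θ ← 0° +49° = 49°
crank pin P = (r cos θ, r sin θ) = (34.115070, 39.244898)
h = r sin θ − e = 39.244898 − 6 = 33.244898
x = r cos θ + √(L² − h²) = 34.115070 + √(22500.0 − 1105.2233) = 34.115070 + 146.269535 = 180.384604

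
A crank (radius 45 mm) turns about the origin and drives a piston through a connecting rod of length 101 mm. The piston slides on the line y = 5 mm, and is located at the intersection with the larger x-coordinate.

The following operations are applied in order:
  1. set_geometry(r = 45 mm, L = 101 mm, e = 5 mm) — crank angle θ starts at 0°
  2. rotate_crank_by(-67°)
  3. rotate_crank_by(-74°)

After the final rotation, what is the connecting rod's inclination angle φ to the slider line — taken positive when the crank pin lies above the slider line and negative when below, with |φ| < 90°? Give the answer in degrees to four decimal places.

-19.2624

set_geometry: r = 45 mm, L = 101 mm, e = 5 mm; θ ← 0°
rotate_crank_by(-67°): θ ← 0° -67° = -67°
rotate_crank_by(-74°): θ ← -67° -74° = -141°
crank pin P = (r cos θ, r sin θ) = (-34.971568, -28.319418)
h = r sin θ − e = -28.319418 − 5 = -33.319418
sin φ = h / L = -33.319418 / 101 = -0.32989522
φ = arcsin(-0.32989522) = -19.262416°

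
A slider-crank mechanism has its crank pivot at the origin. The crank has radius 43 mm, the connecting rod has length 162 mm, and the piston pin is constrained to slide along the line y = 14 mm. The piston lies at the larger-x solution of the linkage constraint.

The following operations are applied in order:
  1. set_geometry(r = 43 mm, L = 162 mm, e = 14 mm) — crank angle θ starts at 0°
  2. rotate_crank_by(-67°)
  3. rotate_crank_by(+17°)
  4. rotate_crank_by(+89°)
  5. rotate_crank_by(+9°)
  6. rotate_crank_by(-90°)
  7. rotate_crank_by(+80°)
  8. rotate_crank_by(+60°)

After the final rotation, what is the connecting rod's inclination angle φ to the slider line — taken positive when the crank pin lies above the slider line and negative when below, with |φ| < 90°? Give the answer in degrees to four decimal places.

set_geometry: r = 43 mm, L = 162 mm, e = 14 mm; θ ← 0°
rotate_crank_by(-67°): θ ← 0° -67° = -67°
rotate_crank_by(+17°): θ ← -67° +17° = -50°
rotate_crank_by(+89°): θ ← -50° +89° = 39°
rotate_crank_by(+9°): θ ← 39° +9° = 48°
rotate_crank_by(-90°): θ ← 48° -90° = -42°
rotate_crank_by(+80°): θ ← -42° +80° = 38°
rotate_crank_by(+60°): θ ← 38° +60° = 98°
crank pin P = (r cos θ, r sin θ) = (-5.984443, 42.581527)
h = r sin θ − e = 42.581527 − 14 = 28.581527
sin φ = h / L = 28.581527 / 162 = 0.17642918
φ = arcsin(0.17642918) = 10.161838°

10.1618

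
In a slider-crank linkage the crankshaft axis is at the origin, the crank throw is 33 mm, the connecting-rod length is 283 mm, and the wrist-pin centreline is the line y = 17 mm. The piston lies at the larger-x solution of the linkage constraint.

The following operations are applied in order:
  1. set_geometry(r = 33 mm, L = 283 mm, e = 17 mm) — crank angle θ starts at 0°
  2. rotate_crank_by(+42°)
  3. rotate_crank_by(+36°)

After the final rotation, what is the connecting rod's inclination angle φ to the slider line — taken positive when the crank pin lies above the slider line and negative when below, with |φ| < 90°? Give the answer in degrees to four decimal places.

set_geometry: r = 33 mm, L = 283 mm, e = 17 mm; θ ← 0°
rotate_crank_by(+42°): θ ← 0° +42° = 42°
rotate_crank_by(+36°): θ ← 42° +36° = 78°
crank pin P = (r cos θ, r sin θ) = (6.861086, 32.278871)
h = r sin θ − e = 32.278871 − 17 = 15.278871
sin φ = h / L = 15.278871 / 283 = 0.05398894
φ = arcsin(0.05398894) = 3.094843°

3.0948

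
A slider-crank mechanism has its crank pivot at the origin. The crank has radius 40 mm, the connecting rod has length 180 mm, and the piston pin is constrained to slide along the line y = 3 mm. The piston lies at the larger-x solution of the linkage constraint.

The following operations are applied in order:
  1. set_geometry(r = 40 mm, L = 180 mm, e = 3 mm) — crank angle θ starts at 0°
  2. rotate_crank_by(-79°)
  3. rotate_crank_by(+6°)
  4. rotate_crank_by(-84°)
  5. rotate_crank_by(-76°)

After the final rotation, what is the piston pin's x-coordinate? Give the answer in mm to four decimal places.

set_geometry: r = 40 mm, L = 180 mm, e = 3 mm; θ ← 0°
rotate_crank_by(-79°): θ ← 0° -79° = -79°
rotate_crank_by(+6°): θ ← -79° +6° = -73°
rotate_crank_by(-84°): θ ← -73° -84° = -157°
rotate_crank_by(-76°): θ ← -157° -76° = -233°
crank pin P = (r cos θ, r sin θ) = (-24.072601, 31.945420)
h = r sin θ − e = 31.945420 − 3 = 28.945420
x = r cos θ + √(L² − h²) = -24.072601 + √(32400.0 − 837.8374) = -24.072601 + 177.657431 = 153.584830

153.5848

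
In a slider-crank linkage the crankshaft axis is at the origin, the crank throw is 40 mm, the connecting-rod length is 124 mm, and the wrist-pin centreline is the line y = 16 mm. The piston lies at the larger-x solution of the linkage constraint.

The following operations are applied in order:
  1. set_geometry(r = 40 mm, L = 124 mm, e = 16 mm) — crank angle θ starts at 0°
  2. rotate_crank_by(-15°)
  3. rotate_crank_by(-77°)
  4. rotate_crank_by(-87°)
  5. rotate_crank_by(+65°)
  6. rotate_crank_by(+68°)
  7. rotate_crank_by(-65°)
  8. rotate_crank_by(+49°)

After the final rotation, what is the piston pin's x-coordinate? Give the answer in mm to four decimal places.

131.6614

set_geometry: r = 40 mm, L = 124 mm, e = 16 mm; θ ← 0°
rotate_crank_by(-15°): θ ← 0° -15° = -15°
rotate_crank_by(-77°): θ ← -15° -77° = -92°
rotate_crank_by(-87°): θ ← -92° -87° = -179°
rotate_crank_by(+65°): θ ← -179° +65° = -114°
rotate_crank_by(+68°): θ ← -114° +68° = -46°
rotate_crank_by(-65°): θ ← -46° -65° = -111°
rotate_crank_by(+49°): θ ← -111° +49° = -62°
crank pin P = (r cos θ, r sin θ) = (18.778863, -35.317904)
h = r sin θ − e = -35.317904 − 16 = -51.317904
x = r cos θ + √(L² − h²) = 18.778863 + √(15376.0 − 2633.5272) = 18.778863 + 112.882562 = 131.661424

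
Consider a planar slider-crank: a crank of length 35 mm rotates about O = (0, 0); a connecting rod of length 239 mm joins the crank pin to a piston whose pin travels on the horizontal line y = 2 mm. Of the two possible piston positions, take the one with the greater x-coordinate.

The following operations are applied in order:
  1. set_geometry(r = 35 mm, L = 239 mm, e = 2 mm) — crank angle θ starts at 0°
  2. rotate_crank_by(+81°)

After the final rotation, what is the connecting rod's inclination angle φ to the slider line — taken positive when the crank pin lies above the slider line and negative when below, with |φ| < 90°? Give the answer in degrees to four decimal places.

7.8322

set_geometry: r = 35 mm, L = 239 mm, e = 2 mm; θ ← 0°
rotate_crank_by(+81°): θ ← 0° +81° = 81°
crank pin P = (r cos θ, r sin θ) = (5.475206, 34.569092)
h = r sin θ − e = 34.569092 − 2 = 32.569092
sin φ = h / L = 32.569092 / 239 = 0.13627235
φ = arcsin(0.13627235) = 7.832200°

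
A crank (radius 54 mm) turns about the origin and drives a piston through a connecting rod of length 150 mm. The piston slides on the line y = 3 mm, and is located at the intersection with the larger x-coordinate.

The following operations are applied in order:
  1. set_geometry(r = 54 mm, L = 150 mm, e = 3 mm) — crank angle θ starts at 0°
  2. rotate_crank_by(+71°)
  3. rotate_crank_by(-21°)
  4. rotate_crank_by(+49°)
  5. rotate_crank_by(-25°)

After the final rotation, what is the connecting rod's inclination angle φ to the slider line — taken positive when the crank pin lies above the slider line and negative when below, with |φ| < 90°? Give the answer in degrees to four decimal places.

19.0295

set_geometry: r = 54 mm, L = 150 mm, e = 3 mm; θ ← 0°
rotate_crank_by(+71°): θ ← 0° +71° = 71°
rotate_crank_by(-21°): θ ← 71° -21° = 50°
rotate_crank_by(+49°): θ ← 50° +49° = 99°
rotate_crank_by(-25°): θ ← 99° -25° = 74°
crank pin P = (r cos θ, r sin θ) = (14.884417, 51.908132)
h = r sin θ − e = 51.908132 − 3 = 48.908132
sin φ = h / L = 48.908132 / 150 = 0.32605421
φ = arcsin(0.32605421) = 19.029456°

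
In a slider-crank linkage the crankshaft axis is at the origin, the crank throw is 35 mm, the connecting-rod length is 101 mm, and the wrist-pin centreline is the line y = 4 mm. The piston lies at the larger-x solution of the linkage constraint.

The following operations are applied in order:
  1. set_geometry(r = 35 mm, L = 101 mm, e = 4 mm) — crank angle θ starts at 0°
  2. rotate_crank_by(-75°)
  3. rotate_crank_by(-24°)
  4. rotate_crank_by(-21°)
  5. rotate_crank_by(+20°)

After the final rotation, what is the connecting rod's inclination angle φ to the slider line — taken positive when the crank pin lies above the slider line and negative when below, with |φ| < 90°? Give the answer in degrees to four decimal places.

set_geometry: r = 35 mm, L = 101 mm, e = 4 mm; θ ← 0°
rotate_crank_by(-75°): θ ← 0° -75° = -75°
rotate_crank_by(-24°): θ ← -75° -24° = -99°
rotate_crank_by(-21°): θ ← -99° -21° = -120°
rotate_crank_by(+20°): θ ← -120° +20° = -100°
crank pin P = (r cos θ, r sin θ) = (-6.077686, -34.468271)
h = r sin θ − e = -34.468271 − 4 = -38.468271
sin φ = h / L = -38.468271 / 101 = -0.38087397
φ = arcsin(-0.38087397) = -22.387829°

-22.3878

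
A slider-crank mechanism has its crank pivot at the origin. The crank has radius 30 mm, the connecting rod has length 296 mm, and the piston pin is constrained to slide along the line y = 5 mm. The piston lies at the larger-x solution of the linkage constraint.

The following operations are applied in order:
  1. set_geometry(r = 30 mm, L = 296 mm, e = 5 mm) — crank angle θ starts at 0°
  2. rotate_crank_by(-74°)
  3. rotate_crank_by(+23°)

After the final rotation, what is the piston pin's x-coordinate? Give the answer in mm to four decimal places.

313.5223

set_geometry: r = 30 mm, L = 296 mm, e = 5 mm; θ ← 0°
rotate_crank_by(-74°): θ ← 0° -74° = -74°
rotate_crank_by(+23°): θ ← -74° +23° = -51°
crank pin P = (r cos θ, r sin θ) = (18.879612, -23.314379)
h = r sin θ − e = -23.314379 − 5 = -28.314379
x = r cos θ + √(L² − h²) = 18.879612 + √(87616.0 − 801.7040) = 18.879612 + 294.642658 = 313.522270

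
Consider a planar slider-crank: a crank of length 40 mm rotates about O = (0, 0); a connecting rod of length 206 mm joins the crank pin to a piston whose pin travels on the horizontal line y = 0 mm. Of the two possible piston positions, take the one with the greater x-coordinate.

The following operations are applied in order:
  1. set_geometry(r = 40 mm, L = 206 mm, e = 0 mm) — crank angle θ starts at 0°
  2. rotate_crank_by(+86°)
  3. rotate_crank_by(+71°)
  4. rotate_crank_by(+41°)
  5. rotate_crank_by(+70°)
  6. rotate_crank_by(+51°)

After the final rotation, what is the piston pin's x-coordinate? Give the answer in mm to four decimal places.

set_geometry: r = 40 mm, L = 206 mm, e = 0 mm; θ ← 0°
rotate_crank_by(+86°): θ ← 0° +86° = 86°
rotate_crank_by(+71°): θ ← 86° +71° = 157°
rotate_crank_by(+41°): θ ← 157° +41° = 198°
rotate_crank_by(+70°): θ ← 198° +70° = 268°
rotate_crank_by(+51°): θ ← 268° +51° = 319°
crank pin P = (r cos θ, r sin θ) = (30.188383, -26.242361)
h = r sin θ − e = -26.242361 − 0 = -26.242361
x = r cos θ + √(L² − h²) = 30.188383 + √(42436.0 − 688.6615) = 30.188383 + 204.321654 = 234.510038

234.5100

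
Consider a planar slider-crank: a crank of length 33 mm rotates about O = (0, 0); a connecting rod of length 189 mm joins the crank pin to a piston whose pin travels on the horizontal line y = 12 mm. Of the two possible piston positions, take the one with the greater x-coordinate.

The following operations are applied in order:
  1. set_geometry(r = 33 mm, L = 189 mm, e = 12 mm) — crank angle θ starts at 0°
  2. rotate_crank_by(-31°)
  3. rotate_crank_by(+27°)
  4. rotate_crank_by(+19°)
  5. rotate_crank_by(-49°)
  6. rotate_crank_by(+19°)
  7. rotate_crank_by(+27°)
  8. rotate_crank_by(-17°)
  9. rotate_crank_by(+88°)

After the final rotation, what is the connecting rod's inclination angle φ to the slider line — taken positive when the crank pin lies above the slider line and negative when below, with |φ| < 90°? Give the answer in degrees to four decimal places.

6.3043

set_geometry: r = 33 mm, L = 189 mm, e = 12 mm; θ ← 0°
rotate_crank_by(-31°): θ ← 0° -31° = -31°
rotate_crank_by(+27°): θ ← -31° +27° = -4°
rotate_crank_by(+19°): θ ← -4° +19° = 15°
rotate_crank_by(-49°): θ ← 15° -49° = -34°
rotate_crank_by(+19°): θ ← -34° +19° = -15°
rotate_crank_by(+27°): θ ← -15° +27° = 12°
rotate_crank_by(-17°): θ ← 12° -17° = -5°
rotate_crank_by(+88°): θ ← -5° +88° = 83°
crank pin P = (r cos θ, r sin θ) = (4.021688, 32.754023)
h = r sin θ − e = 32.754023 − 12 = 20.754023
sin φ = h / L = 20.754023 / 189 = 0.10980965
φ = arcsin(0.10980965) = 6.304343°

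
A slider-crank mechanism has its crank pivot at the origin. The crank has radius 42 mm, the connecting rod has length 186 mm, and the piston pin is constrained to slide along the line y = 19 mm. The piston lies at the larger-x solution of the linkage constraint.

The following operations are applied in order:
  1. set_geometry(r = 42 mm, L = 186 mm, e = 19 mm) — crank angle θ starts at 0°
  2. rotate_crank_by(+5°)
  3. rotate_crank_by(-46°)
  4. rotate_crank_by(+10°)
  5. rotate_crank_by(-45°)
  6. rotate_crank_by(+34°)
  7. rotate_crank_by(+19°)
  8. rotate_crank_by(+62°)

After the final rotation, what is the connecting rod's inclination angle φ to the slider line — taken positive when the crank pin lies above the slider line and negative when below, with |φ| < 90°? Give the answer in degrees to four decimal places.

set_geometry: r = 42 mm, L = 186 mm, e = 19 mm; θ ← 0°
rotate_crank_by(+5°): θ ← 0° +5° = 5°
rotate_crank_by(-46°): θ ← 5° -46° = -41°
rotate_crank_by(+10°): θ ← -41° +10° = -31°
rotate_crank_by(-45°): θ ← -31° -45° = -76°
rotate_crank_by(+34°): θ ← -76° +34° = -42°
rotate_crank_by(+19°): θ ← -42° +19° = -23°
rotate_crank_by(+62°): θ ← -23° +62° = 39°
crank pin P = (r cos θ, r sin θ) = (32.640130, 26.431456)
h = r sin θ − e = 26.431456 − 19 = 7.431456
sin φ = h / L = 7.431456 / 186 = 0.03995407
φ = arcsin(0.03995407) = 2.289809°

2.2898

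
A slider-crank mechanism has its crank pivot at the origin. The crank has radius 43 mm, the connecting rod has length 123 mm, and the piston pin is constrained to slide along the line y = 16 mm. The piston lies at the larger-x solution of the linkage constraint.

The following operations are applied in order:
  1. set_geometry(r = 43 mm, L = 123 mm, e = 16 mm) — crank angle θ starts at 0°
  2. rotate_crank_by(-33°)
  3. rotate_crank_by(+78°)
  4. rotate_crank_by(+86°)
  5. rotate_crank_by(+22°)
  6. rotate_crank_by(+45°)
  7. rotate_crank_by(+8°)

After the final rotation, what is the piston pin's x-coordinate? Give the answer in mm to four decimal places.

79.3115

set_geometry: r = 43 mm, L = 123 mm, e = 16 mm; θ ← 0°
rotate_crank_by(-33°): θ ← 0° -33° = -33°
rotate_crank_by(+78°): θ ← -33° +78° = 45°
rotate_crank_by(+86°): θ ← 45° +86° = 131°
rotate_crank_by(+22°): θ ← 131° +22° = 153°
rotate_crank_by(+45°): θ ← 153° +45° = 198°
rotate_crank_by(+8°): θ ← 198° +8° = 206°
crank pin P = (r cos θ, r sin θ) = (-38.648144, -18.849959)
h = r sin θ − e = -18.849959 − 16 = -34.849959
x = r cos θ + √(L² − h²) = -38.648144 + √(15129.0 − 1214.5197) = -38.648144 + 117.959656 = 79.311512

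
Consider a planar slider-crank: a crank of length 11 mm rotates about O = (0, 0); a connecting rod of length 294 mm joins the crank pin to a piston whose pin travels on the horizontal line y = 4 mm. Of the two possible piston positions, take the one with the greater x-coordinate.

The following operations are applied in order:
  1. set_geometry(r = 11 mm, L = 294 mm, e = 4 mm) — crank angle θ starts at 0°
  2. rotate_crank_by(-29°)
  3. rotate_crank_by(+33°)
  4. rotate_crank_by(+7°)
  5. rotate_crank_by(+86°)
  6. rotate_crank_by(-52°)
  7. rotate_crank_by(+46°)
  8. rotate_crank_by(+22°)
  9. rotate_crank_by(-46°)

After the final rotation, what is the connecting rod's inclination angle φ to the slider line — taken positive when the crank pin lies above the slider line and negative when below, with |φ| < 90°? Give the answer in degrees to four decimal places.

1.1939

set_geometry: r = 11 mm, L = 294 mm, e = 4 mm; θ ← 0°
rotate_crank_by(-29°): θ ← 0° -29° = -29°
rotate_crank_by(+33°): θ ← -29° +33° = 4°
rotate_crank_by(+7°): θ ← 4° +7° = 11°
rotate_crank_by(+86°): θ ← 11° +86° = 97°
rotate_crank_by(-52°): θ ← 97° -52° = 45°
rotate_crank_by(+46°): θ ← 45° +46° = 91°
rotate_crank_by(+22°): θ ← 91° +22° = 113°
rotate_crank_by(-46°): θ ← 113° -46° = 67°
crank pin P = (r cos θ, r sin θ) = (4.298042, 10.125553)
h = r sin θ − e = 10.125553 − 4 = 6.125553
sin φ = h / L = 6.125553 / 294 = 0.02083522
φ = arcsin(0.02083522) = 1.193856°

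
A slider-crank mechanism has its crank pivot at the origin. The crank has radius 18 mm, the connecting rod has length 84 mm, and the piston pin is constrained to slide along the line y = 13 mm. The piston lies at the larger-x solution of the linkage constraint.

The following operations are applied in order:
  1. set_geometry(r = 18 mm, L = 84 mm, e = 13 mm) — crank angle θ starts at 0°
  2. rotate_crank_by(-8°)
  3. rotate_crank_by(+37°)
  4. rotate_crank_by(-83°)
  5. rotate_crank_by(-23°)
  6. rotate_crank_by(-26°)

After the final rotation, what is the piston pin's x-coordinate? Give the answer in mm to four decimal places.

set_geometry: r = 18 mm, L = 84 mm, e = 13 mm; θ ← 0°
rotate_crank_by(-8°): θ ← 0° -8° = -8°
rotate_crank_by(+37°): θ ← -8° +37° = 29°
rotate_crank_by(-83°): θ ← 29° -83° = -54°
rotate_crank_by(-23°): θ ← -54° -23° = -77°
rotate_crank_by(-26°): θ ← -77° -26° = -103°
crank pin P = (r cos θ, r sin θ) = (-4.049119, -17.538661)
h = r sin θ − e = -17.538661 − 13 = -30.538661
x = r cos θ + √(L² − h²) = -4.049119 + √(7056.0 − 932.6098) = -4.049119 + 78.252094 = 74.202975

74.2030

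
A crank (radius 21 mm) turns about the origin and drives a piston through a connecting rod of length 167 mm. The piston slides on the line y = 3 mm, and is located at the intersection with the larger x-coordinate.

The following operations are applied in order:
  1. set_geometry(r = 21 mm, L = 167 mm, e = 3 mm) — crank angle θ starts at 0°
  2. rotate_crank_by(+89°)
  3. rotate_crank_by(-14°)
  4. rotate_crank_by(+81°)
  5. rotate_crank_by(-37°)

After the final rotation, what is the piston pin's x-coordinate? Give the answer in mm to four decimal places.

set_geometry: r = 21 mm, L = 167 mm, e = 3 mm; θ ← 0°
rotate_crank_by(+89°): θ ← 0° +89° = 89°
rotate_crank_by(-14°): θ ← 89° -14° = 75°
rotate_crank_by(+81°): θ ← 75° +81° = 156°
rotate_crank_by(-37°): θ ← 156° -37° = 119°
crank pin P = (r cos θ, r sin θ) = (-10.181002, 18.367014)
h = r sin θ − e = 18.367014 − 3 = 15.367014
x = r cos θ + √(L² − h²) = -10.181002 + √(27889.0 − 236.1451) = -10.181002 + 166.291476 = 156.110474

156.1105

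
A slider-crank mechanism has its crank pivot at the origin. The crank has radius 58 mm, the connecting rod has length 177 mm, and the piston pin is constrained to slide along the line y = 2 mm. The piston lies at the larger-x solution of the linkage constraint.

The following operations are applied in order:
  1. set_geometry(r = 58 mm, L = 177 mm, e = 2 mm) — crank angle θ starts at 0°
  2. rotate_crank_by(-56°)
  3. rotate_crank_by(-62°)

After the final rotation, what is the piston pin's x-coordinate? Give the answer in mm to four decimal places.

141.5830

set_geometry: r = 58 mm, L = 177 mm, e = 2 mm; θ ← 0°
rotate_crank_by(-56°): θ ← 0° -56° = -56°
rotate_crank_by(-62°): θ ← -56° -62° = -118°
crank pin P = (r cos θ, r sin θ) = (-27.229351, -51.210960)
h = r sin θ − e = -51.210960 − 2 = -53.210960
x = r cos θ + √(L² − h²) = -27.229351 + √(31329.0 − 2831.4063) = -27.229351 + 168.812303 = 141.582953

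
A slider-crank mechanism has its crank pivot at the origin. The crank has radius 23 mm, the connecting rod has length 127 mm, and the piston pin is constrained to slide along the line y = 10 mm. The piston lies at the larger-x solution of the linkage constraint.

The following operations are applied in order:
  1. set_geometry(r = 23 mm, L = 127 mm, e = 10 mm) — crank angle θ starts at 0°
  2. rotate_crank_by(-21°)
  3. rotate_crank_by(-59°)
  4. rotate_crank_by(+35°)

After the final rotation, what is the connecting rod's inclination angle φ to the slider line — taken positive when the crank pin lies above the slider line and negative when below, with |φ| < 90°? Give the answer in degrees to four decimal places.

-11.9348

set_geometry: r = 23 mm, L = 127 mm, e = 10 mm; θ ← 0°
rotate_crank_by(-21°): θ ← 0° -21° = -21°
rotate_crank_by(-59°): θ ← -21° -59° = -80°
rotate_crank_by(+35°): θ ← -80° +35° = -45°
crank pin P = (r cos θ, r sin θ) = (16.263456, -16.263456)
h = r sin θ − e = -16.263456 − 10 = -26.263456
sin φ = h / L = -26.263456 / 127 = -0.20679887
φ = arcsin(-0.20679887) = -11.934823°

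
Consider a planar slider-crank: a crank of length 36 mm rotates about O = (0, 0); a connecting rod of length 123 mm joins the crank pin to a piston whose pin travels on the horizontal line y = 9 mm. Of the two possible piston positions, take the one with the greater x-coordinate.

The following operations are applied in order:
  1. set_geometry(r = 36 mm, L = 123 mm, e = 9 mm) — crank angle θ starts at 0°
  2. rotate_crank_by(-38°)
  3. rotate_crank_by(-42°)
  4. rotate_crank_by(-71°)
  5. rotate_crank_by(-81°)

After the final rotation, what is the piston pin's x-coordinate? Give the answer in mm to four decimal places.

99.3017

set_geometry: r = 36 mm, L = 123 mm, e = 9 mm; θ ← 0°
rotate_crank_by(-38°): θ ← 0° -38° = -38°
rotate_crank_by(-42°): θ ← -38° -42° = -80°
rotate_crank_by(-71°): θ ← -80° -71° = -151°
rotate_crank_by(-81°): θ ← -151° -81° = -232°
crank pin P = (r cos θ, r sin θ) = (-22.163813, 28.368387)
h = r sin θ − e = 28.368387 − 9 = 19.368387
x = r cos θ + √(L² − h²) = -22.163813 + √(15129.0 − 375.1344) = -22.163813 + 121.465491 = 99.301678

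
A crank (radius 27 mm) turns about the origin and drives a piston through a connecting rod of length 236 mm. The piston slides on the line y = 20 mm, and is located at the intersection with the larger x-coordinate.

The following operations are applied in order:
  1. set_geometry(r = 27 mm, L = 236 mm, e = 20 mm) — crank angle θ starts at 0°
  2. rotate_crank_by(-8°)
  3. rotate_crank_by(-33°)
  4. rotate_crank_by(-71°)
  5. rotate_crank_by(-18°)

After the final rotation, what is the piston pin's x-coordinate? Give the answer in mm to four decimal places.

set_geometry: r = 27 mm, L = 236 mm, e = 20 mm; θ ← 0°
rotate_crank_by(-8°): θ ← 0° -8° = -8°
rotate_crank_by(-33°): θ ← -8° -33° = -41°
rotate_crank_by(-71°): θ ← -41° -71° = -112°
rotate_crank_by(-18°): θ ← -112° -18° = -130°
crank pin P = (r cos θ, r sin θ) = (-17.355265, -20.683200)
h = r sin θ − e = -20.683200 − 20 = -40.683200
x = r cos θ + √(L² − h²) = -17.355265 + √(55696.0 − 1655.1228) = -17.355265 + 232.466938 = 215.111672

215.1117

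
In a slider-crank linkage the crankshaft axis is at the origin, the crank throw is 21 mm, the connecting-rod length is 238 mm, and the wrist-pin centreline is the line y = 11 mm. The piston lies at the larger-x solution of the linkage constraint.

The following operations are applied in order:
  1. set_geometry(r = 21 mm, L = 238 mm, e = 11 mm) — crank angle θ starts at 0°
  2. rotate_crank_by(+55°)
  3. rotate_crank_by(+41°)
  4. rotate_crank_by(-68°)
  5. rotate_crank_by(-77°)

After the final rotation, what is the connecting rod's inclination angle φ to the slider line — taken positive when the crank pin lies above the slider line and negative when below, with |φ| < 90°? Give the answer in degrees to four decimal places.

set_geometry: r = 21 mm, L = 238 mm, e = 11 mm; θ ← 0°
rotate_crank_by(+55°): θ ← 0° +55° = 55°
rotate_crank_by(+41°): θ ← 55° +41° = 96°
rotate_crank_by(-68°): θ ← 96° -68° = 28°
rotate_crank_by(-77°): θ ← 28° -77° = -49°
crank pin P = (r cos θ, r sin θ) = (13.777240, -15.848901)
h = r sin θ − e = -15.848901 − 11 = -26.848901
sin φ = h / L = -26.848901 / 238 = -0.11281051
φ = arcsin(-0.11281051) = -6.477355°

-6.4774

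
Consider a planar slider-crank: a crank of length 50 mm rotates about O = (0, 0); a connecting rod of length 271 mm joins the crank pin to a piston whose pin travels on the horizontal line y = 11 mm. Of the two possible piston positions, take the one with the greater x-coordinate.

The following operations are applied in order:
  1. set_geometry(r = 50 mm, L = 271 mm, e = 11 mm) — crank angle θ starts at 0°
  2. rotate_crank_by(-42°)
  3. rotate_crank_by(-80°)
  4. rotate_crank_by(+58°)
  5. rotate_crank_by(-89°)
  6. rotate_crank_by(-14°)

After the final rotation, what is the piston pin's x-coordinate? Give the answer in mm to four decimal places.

221.3668

set_geometry: r = 50 mm, L = 271 mm, e = 11 mm; θ ← 0°
rotate_crank_by(-42°): θ ← 0° -42° = -42°
rotate_crank_by(-80°): θ ← -42° -80° = -122°
rotate_crank_by(+58°): θ ← -122° +58° = -64°
rotate_crank_by(-89°): θ ← -64° -89° = -153°
rotate_crank_by(-14°): θ ← -153° -14° = -167°
crank pin P = (r cos θ, r sin θ) = (-48.718503, -11.247553)
h = r sin θ − e = -11.247553 − 11 = -22.247553
x = r cos θ + √(L² − h²) = -48.718503 + √(73441.0 − 494.9536) = -48.718503 + 270.085258 = 221.366754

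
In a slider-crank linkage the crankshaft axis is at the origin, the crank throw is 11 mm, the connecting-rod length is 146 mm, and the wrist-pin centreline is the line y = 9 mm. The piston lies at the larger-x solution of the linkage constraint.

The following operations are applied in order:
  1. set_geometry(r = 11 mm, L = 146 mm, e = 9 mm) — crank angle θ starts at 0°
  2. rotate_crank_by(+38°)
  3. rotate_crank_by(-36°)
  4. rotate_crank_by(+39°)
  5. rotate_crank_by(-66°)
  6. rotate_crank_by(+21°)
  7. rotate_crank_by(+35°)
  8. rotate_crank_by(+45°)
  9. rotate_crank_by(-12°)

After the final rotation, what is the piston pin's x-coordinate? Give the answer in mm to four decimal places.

set_geometry: r = 11 mm, L = 146 mm, e = 9 mm; θ ← 0°
rotate_crank_by(+38°): θ ← 0° +38° = 38°
rotate_crank_by(-36°): θ ← 38° -36° = 2°
rotate_crank_by(+39°): θ ← 2° +39° = 41°
rotate_crank_by(-66°): θ ← 41° -66° = -25°
rotate_crank_by(+21°): θ ← -25° +21° = -4°
rotate_crank_by(+35°): θ ← -4° +35° = 31°
rotate_crank_by(+45°): θ ← 31° +45° = 76°
rotate_crank_by(-12°): θ ← 76° -12° = 64°
crank pin P = (r cos θ, r sin θ) = (4.822083, 9.886735)
h = r sin θ − e = 9.886735 − 9 = 0.886735
x = r cos θ + √(L² − h²) = 4.822083 + √(21316.0 − 0.7863) = 4.822083 + 145.997307 = 150.819390

150.8194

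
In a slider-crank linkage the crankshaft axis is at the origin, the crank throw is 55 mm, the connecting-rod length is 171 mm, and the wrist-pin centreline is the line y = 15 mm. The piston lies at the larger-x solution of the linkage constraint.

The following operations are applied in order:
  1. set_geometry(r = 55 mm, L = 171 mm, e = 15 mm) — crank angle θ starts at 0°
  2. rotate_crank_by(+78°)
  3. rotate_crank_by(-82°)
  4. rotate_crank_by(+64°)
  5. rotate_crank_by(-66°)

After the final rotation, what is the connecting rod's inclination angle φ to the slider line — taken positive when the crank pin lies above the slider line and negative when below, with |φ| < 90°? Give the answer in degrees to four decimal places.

set_geometry: r = 55 mm, L = 171 mm, e = 15 mm; θ ← 0°
rotate_crank_by(+78°): θ ← 0° +78° = 78°
rotate_crank_by(-82°): θ ← 78° -82° = -4°
rotate_crank_by(+64°): θ ← -4° +64° = 60°
rotate_crank_by(-66°): θ ← 60° -66° = -6°
crank pin P = (r cos θ, r sin θ) = (54.698704, -5.749065)
h = r sin θ − e = -5.749065 − 15 = -20.749065
sin φ = h / L = -20.749065 / 171 = -0.12133956
φ = arcsin(-0.12133956) = -6.969419°

-6.9694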